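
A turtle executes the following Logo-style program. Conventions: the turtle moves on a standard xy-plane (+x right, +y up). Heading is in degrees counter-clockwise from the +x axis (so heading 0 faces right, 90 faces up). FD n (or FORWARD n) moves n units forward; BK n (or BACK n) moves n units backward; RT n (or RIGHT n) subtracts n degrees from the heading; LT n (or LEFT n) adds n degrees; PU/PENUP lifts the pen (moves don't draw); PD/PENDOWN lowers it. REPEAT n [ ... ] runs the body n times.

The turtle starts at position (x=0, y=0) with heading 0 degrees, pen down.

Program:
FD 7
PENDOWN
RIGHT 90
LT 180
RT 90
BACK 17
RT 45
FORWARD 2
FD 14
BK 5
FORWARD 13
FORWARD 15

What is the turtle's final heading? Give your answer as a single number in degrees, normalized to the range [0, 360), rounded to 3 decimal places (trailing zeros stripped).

Executing turtle program step by step:
Start: pos=(0,0), heading=0, pen down
FD 7: (0,0) -> (7,0) [heading=0, draw]
PD: pen down
RT 90: heading 0 -> 270
LT 180: heading 270 -> 90
RT 90: heading 90 -> 0
BK 17: (7,0) -> (-10,0) [heading=0, draw]
RT 45: heading 0 -> 315
FD 2: (-10,0) -> (-8.586,-1.414) [heading=315, draw]
FD 14: (-8.586,-1.414) -> (1.314,-11.314) [heading=315, draw]
BK 5: (1.314,-11.314) -> (-2.222,-7.778) [heading=315, draw]
FD 13: (-2.222,-7.778) -> (6.971,-16.971) [heading=315, draw]
FD 15: (6.971,-16.971) -> (17.577,-27.577) [heading=315, draw]
Final: pos=(17.577,-27.577), heading=315, 7 segment(s) drawn

Answer: 315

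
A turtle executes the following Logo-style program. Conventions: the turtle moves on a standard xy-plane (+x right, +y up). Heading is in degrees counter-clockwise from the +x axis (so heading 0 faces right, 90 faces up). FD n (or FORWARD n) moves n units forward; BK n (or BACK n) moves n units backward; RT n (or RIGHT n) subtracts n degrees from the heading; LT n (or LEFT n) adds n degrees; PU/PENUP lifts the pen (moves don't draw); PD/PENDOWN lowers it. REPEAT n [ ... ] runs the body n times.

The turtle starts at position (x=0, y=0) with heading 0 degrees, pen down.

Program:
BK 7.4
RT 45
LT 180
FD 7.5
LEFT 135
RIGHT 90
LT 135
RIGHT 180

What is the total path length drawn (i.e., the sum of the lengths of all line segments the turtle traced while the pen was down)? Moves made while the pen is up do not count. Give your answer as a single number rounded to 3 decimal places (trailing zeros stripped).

Answer: 14.9

Derivation:
Executing turtle program step by step:
Start: pos=(0,0), heading=0, pen down
BK 7.4: (0,0) -> (-7.4,0) [heading=0, draw]
RT 45: heading 0 -> 315
LT 180: heading 315 -> 135
FD 7.5: (-7.4,0) -> (-12.703,5.303) [heading=135, draw]
LT 135: heading 135 -> 270
RT 90: heading 270 -> 180
LT 135: heading 180 -> 315
RT 180: heading 315 -> 135
Final: pos=(-12.703,5.303), heading=135, 2 segment(s) drawn

Segment lengths:
  seg 1: (0,0) -> (-7.4,0), length = 7.4
  seg 2: (-7.4,0) -> (-12.703,5.303), length = 7.5
Total = 14.9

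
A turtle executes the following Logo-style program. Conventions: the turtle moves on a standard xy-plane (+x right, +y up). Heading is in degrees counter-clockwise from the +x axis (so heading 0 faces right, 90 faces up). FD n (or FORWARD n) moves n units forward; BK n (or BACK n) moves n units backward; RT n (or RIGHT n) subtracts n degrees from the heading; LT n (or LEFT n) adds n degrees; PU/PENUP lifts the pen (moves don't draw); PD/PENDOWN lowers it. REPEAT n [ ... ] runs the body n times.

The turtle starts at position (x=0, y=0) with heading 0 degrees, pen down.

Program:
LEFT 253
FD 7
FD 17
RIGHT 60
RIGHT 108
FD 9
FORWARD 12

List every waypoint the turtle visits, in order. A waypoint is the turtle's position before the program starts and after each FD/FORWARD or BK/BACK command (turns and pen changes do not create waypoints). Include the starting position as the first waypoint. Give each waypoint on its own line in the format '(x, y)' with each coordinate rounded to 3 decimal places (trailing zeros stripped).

Executing turtle program step by step:
Start: pos=(0,0), heading=0, pen down
LT 253: heading 0 -> 253
FD 7: (0,0) -> (-2.047,-6.694) [heading=253, draw]
FD 17: (-2.047,-6.694) -> (-7.017,-22.951) [heading=253, draw]
RT 60: heading 253 -> 193
RT 108: heading 193 -> 85
FD 9: (-7.017,-22.951) -> (-6.233,-13.986) [heading=85, draw]
FD 12: (-6.233,-13.986) -> (-5.187,-2.031) [heading=85, draw]
Final: pos=(-5.187,-2.031), heading=85, 4 segment(s) drawn
Waypoints (5 total):
(0, 0)
(-2.047, -6.694)
(-7.017, -22.951)
(-6.233, -13.986)
(-5.187, -2.031)

Answer: (0, 0)
(-2.047, -6.694)
(-7.017, -22.951)
(-6.233, -13.986)
(-5.187, -2.031)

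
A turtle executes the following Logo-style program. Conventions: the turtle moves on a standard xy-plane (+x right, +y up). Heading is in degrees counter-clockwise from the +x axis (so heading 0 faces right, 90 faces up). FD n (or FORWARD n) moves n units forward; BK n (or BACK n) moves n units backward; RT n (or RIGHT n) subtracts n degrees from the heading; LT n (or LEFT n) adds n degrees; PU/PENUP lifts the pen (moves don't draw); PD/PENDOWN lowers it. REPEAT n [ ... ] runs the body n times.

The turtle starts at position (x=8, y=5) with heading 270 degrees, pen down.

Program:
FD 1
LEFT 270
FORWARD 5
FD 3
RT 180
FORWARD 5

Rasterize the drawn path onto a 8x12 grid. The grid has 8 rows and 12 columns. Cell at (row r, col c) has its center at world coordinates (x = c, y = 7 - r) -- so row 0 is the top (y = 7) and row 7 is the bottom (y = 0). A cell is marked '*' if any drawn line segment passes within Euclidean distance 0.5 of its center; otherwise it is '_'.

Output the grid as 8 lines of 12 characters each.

Segment 0: (8,5) -> (8,4)
Segment 1: (8,4) -> (3,4)
Segment 2: (3,4) -> (0,4)
Segment 3: (0,4) -> (5,4)

Answer: ____________
____________
________*___
*********___
____________
____________
____________
____________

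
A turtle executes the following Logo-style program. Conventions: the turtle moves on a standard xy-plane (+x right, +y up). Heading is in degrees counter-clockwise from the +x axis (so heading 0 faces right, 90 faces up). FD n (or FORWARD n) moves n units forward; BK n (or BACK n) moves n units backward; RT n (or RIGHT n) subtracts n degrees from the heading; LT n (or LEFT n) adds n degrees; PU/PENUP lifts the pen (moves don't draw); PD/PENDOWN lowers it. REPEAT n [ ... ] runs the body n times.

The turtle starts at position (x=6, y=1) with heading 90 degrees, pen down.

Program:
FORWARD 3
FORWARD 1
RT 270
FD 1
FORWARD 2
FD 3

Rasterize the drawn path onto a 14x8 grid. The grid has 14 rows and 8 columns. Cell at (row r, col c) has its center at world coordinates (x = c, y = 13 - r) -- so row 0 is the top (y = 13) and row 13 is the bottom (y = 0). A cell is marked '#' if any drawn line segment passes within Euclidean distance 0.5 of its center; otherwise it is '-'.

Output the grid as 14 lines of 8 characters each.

Answer: --------
--------
--------
--------
--------
--------
--------
--------
#######-
------#-
------#-
------#-
------#-
--------

Derivation:
Segment 0: (6,1) -> (6,4)
Segment 1: (6,4) -> (6,5)
Segment 2: (6,5) -> (5,5)
Segment 3: (5,5) -> (3,5)
Segment 4: (3,5) -> (0,5)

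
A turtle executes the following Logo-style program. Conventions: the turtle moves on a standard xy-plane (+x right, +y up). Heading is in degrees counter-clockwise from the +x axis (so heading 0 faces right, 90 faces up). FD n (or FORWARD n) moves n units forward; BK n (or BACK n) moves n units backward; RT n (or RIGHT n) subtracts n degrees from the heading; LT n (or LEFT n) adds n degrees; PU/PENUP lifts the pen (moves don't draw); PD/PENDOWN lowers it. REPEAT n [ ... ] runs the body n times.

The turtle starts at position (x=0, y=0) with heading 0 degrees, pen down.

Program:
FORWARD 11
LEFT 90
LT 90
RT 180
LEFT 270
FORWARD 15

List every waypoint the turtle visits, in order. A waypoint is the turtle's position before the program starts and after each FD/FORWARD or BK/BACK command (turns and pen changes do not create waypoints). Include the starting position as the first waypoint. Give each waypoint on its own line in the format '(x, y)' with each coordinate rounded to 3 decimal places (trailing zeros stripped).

Answer: (0, 0)
(11, 0)
(11, -15)

Derivation:
Executing turtle program step by step:
Start: pos=(0,0), heading=0, pen down
FD 11: (0,0) -> (11,0) [heading=0, draw]
LT 90: heading 0 -> 90
LT 90: heading 90 -> 180
RT 180: heading 180 -> 0
LT 270: heading 0 -> 270
FD 15: (11,0) -> (11,-15) [heading=270, draw]
Final: pos=(11,-15), heading=270, 2 segment(s) drawn
Waypoints (3 total):
(0, 0)
(11, 0)
(11, -15)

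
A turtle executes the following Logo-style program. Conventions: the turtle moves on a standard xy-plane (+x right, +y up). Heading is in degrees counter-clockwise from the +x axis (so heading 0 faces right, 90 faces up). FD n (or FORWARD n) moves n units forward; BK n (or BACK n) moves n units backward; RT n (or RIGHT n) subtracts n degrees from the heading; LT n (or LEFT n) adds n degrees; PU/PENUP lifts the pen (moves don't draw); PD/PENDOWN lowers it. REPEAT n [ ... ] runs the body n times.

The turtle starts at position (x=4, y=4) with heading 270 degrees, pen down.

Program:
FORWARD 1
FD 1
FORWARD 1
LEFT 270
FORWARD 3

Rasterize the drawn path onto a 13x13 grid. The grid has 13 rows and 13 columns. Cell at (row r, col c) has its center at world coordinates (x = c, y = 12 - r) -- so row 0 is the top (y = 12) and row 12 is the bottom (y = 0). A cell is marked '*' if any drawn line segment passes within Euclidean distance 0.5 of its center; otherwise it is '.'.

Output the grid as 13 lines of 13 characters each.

Answer: .............
.............
.............
.............
.............
.............
.............
.............
....*........
....*........
....*........
.****........
.............

Derivation:
Segment 0: (4,4) -> (4,3)
Segment 1: (4,3) -> (4,2)
Segment 2: (4,2) -> (4,1)
Segment 3: (4,1) -> (1,1)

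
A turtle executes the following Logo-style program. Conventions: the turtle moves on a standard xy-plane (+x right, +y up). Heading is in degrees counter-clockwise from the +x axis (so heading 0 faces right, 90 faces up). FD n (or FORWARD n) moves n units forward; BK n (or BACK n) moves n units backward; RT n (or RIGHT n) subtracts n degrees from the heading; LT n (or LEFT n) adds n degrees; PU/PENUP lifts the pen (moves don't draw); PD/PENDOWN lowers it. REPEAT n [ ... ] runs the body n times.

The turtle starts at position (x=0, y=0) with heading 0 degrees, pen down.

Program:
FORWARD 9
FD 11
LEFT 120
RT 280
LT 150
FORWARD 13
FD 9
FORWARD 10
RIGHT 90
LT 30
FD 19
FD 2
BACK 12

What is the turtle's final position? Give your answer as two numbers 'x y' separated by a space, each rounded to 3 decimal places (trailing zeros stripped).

Answer: 54.592 -14.014

Derivation:
Executing turtle program step by step:
Start: pos=(0,0), heading=0, pen down
FD 9: (0,0) -> (9,0) [heading=0, draw]
FD 11: (9,0) -> (20,0) [heading=0, draw]
LT 120: heading 0 -> 120
RT 280: heading 120 -> 200
LT 150: heading 200 -> 350
FD 13: (20,0) -> (32.803,-2.257) [heading=350, draw]
FD 9: (32.803,-2.257) -> (41.666,-3.82) [heading=350, draw]
FD 10: (41.666,-3.82) -> (51.514,-5.557) [heading=350, draw]
RT 90: heading 350 -> 260
LT 30: heading 260 -> 290
FD 19: (51.514,-5.557) -> (58.012,-23.411) [heading=290, draw]
FD 2: (58.012,-23.411) -> (58.696,-25.29) [heading=290, draw]
BK 12: (58.696,-25.29) -> (54.592,-14.014) [heading=290, draw]
Final: pos=(54.592,-14.014), heading=290, 8 segment(s) drawn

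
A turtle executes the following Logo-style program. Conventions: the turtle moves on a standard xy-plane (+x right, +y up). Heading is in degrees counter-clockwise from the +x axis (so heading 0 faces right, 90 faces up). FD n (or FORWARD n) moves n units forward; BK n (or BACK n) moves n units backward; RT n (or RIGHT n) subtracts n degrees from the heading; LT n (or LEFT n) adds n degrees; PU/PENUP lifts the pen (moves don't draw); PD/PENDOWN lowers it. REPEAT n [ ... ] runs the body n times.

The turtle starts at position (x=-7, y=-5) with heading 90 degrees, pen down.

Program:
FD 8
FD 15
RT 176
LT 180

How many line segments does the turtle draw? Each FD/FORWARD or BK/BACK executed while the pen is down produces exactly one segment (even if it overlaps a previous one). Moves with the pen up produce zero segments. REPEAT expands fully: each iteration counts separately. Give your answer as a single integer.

Answer: 2

Derivation:
Executing turtle program step by step:
Start: pos=(-7,-5), heading=90, pen down
FD 8: (-7,-5) -> (-7,3) [heading=90, draw]
FD 15: (-7,3) -> (-7,18) [heading=90, draw]
RT 176: heading 90 -> 274
LT 180: heading 274 -> 94
Final: pos=(-7,18), heading=94, 2 segment(s) drawn
Segments drawn: 2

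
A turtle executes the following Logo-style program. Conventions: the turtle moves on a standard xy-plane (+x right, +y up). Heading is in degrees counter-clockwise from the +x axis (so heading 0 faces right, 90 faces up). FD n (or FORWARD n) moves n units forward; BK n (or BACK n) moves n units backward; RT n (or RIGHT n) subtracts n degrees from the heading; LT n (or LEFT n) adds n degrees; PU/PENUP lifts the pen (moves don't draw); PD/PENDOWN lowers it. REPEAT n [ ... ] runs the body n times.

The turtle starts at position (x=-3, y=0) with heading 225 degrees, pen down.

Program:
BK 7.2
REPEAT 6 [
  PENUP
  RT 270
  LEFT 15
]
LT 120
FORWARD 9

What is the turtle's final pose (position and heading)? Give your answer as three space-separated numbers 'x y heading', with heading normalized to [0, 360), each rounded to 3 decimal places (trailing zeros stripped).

Answer: -0.238 -3.602 255

Derivation:
Executing turtle program step by step:
Start: pos=(-3,0), heading=225, pen down
BK 7.2: (-3,0) -> (2.091,5.091) [heading=225, draw]
REPEAT 6 [
  -- iteration 1/6 --
  PU: pen up
  RT 270: heading 225 -> 315
  LT 15: heading 315 -> 330
  -- iteration 2/6 --
  PU: pen up
  RT 270: heading 330 -> 60
  LT 15: heading 60 -> 75
  -- iteration 3/6 --
  PU: pen up
  RT 270: heading 75 -> 165
  LT 15: heading 165 -> 180
  -- iteration 4/6 --
  PU: pen up
  RT 270: heading 180 -> 270
  LT 15: heading 270 -> 285
  -- iteration 5/6 --
  PU: pen up
  RT 270: heading 285 -> 15
  LT 15: heading 15 -> 30
  -- iteration 6/6 --
  PU: pen up
  RT 270: heading 30 -> 120
  LT 15: heading 120 -> 135
]
LT 120: heading 135 -> 255
FD 9: (2.091,5.091) -> (-0.238,-3.602) [heading=255, move]
Final: pos=(-0.238,-3.602), heading=255, 1 segment(s) drawn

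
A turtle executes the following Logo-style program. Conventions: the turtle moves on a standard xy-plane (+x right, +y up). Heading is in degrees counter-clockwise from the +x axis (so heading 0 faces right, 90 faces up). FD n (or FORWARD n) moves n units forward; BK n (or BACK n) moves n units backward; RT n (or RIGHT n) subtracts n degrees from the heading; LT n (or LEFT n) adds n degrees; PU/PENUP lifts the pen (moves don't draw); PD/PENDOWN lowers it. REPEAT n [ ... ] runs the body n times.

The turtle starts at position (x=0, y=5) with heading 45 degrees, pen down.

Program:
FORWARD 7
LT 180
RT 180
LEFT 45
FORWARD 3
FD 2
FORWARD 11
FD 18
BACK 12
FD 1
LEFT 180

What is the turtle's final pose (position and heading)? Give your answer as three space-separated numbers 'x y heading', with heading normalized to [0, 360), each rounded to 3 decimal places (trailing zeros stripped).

Executing turtle program step by step:
Start: pos=(0,5), heading=45, pen down
FD 7: (0,5) -> (4.95,9.95) [heading=45, draw]
LT 180: heading 45 -> 225
RT 180: heading 225 -> 45
LT 45: heading 45 -> 90
FD 3: (4.95,9.95) -> (4.95,12.95) [heading=90, draw]
FD 2: (4.95,12.95) -> (4.95,14.95) [heading=90, draw]
FD 11: (4.95,14.95) -> (4.95,25.95) [heading=90, draw]
FD 18: (4.95,25.95) -> (4.95,43.95) [heading=90, draw]
BK 12: (4.95,43.95) -> (4.95,31.95) [heading=90, draw]
FD 1: (4.95,31.95) -> (4.95,32.95) [heading=90, draw]
LT 180: heading 90 -> 270
Final: pos=(4.95,32.95), heading=270, 7 segment(s) drawn

Answer: 4.95 32.95 270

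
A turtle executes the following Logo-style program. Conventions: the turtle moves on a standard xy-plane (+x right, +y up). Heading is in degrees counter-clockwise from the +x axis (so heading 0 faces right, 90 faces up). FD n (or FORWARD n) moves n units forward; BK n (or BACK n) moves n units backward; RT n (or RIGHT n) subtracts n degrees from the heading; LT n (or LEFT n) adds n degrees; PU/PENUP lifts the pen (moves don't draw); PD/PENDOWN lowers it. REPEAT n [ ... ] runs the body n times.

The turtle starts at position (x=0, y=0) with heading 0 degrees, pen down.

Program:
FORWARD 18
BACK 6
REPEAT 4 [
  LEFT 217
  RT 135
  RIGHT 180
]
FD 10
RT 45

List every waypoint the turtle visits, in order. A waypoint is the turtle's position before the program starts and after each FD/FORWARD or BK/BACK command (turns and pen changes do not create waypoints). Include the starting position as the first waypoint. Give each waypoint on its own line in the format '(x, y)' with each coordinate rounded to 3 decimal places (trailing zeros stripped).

Executing turtle program step by step:
Start: pos=(0,0), heading=0, pen down
FD 18: (0,0) -> (18,0) [heading=0, draw]
BK 6: (18,0) -> (12,0) [heading=0, draw]
REPEAT 4 [
  -- iteration 1/4 --
  LT 217: heading 0 -> 217
  RT 135: heading 217 -> 82
  RT 180: heading 82 -> 262
  -- iteration 2/4 --
  LT 217: heading 262 -> 119
  RT 135: heading 119 -> 344
  RT 180: heading 344 -> 164
  -- iteration 3/4 --
  LT 217: heading 164 -> 21
  RT 135: heading 21 -> 246
  RT 180: heading 246 -> 66
  -- iteration 4/4 --
  LT 217: heading 66 -> 283
  RT 135: heading 283 -> 148
  RT 180: heading 148 -> 328
]
FD 10: (12,0) -> (20.48,-5.299) [heading=328, draw]
RT 45: heading 328 -> 283
Final: pos=(20.48,-5.299), heading=283, 3 segment(s) drawn
Waypoints (4 total):
(0, 0)
(18, 0)
(12, 0)
(20.48, -5.299)

Answer: (0, 0)
(18, 0)
(12, 0)
(20.48, -5.299)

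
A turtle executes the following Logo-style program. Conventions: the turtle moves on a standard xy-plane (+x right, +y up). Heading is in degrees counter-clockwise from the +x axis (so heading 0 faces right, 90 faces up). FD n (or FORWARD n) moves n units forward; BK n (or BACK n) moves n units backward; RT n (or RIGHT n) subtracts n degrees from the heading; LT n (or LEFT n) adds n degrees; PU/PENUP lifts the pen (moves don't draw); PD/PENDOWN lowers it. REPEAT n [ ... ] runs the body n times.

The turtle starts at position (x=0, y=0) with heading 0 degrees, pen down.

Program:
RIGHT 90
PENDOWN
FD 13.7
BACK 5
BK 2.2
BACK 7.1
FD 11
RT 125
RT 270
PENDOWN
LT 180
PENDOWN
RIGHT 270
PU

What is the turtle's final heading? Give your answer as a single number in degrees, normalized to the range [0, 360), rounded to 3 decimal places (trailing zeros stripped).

Executing turtle program step by step:
Start: pos=(0,0), heading=0, pen down
RT 90: heading 0 -> 270
PD: pen down
FD 13.7: (0,0) -> (0,-13.7) [heading=270, draw]
BK 5: (0,-13.7) -> (0,-8.7) [heading=270, draw]
BK 2.2: (0,-8.7) -> (0,-6.5) [heading=270, draw]
BK 7.1: (0,-6.5) -> (0,0.6) [heading=270, draw]
FD 11: (0,0.6) -> (0,-10.4) [heading=270, draw]
RT 125: heading 270 -> 145
RT 270: heading 145 -> 235
PD: pen down
LT 180: heading 235 -> 55
PD: pen down
RT 270: heading 55 -> 145
PU: pen up
Final: pos=(0,-10.4), heading=145, 5 segment(s) drawn

Answer: 145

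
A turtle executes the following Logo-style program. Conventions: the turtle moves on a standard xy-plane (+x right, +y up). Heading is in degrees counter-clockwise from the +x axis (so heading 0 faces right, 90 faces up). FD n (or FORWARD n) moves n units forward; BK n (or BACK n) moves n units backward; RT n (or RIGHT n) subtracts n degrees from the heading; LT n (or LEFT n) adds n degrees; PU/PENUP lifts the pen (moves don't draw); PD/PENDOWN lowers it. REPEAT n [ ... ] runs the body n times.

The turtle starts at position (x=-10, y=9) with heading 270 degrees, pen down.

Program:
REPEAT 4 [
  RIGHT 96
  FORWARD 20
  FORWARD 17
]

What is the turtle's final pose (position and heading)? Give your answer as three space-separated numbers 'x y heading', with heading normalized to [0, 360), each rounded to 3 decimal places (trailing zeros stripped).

Answer: -18.965 3.824 246

Derivation:
Executing turtle program step by step:
Start: pos=(-10,9), heading=270, pen down
REPEAT 4 [
  -- iteration 1/4 --
  RT 96: heading 270 -> 174
  FD 20: (-10,9) -> (-29.89,11.091) [heading=174, draw]
  FD 17: (-29.89,11.091) -> (-46.797,12.868) [heading=174, draw]
  -- iteration 2/4 --
  RT 96: heading 174 -> 78
  FD 20: (-46.797,12.868) -> (-42.639,32.431) [heading=78, draw]
  FD 17: (-42.639,32.431) -> (-39.105,49.059) [heading=78, draw]
  -- iteration 3/4 --
  RT 96: heading 78 -> 342
  FD 20: (-39.105,49.059) -> (-20.083,42.879) [heading=342, draw]
  FD 17: (-20.083,42.879) -> (-3.915,37.625) [heading=342, draw]
  -- iteration 4/4 --
  RT 96: heading 342 -> 246
  FD 20: (-3.915,37.625) -> (-12.05,19.354) [heading=246, draw]
  FD 17: (-12.05,19.354) -> (-18.965,3.824) [heading=246, draw]
]
Final: pos=(-18.965,3.824), heading=246, 8 segment(s) drawn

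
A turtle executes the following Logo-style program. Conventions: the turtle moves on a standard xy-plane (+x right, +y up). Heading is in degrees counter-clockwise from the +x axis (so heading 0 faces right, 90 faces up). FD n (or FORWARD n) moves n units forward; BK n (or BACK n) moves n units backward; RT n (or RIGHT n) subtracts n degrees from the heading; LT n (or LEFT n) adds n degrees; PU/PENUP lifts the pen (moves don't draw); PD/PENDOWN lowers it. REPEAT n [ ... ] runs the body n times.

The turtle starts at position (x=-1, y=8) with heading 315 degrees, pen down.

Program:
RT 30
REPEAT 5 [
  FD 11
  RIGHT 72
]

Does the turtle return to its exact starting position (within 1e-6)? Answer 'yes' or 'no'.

Answer: yes

Derivation:
Executing turtle program step by step:
Start: pos=(-1,8), heading=315, pen down
RT 30: heading 315 -> 285
REPEAT 5 [
  -- iteration 1/5 --
  FD 11: (-1,8) -> (1.847,-2.625) [heading=285, draw]
  RT 72: heading 285 -> 213
  -- iteration 2/5 --
  FD 11: (1.847,-2.625) -> (-7.378,-8.616) [heading=213, draw]
  RT 72: heading 213 -> 141
  -- iteration 3/5 --
  FD 11: (-7.378,-8.616) -> (-15.927,-1.694) [heading=141, draw]
  RT 72: heading 141 -> 69
  -- iteration 4/5 --
  FD 11: (-15.927,-1.694) -> (-11.985,8.576) [heading=69, draw]
  RT 72: heading 69 -> 357
  -- iteration 5/5 --
  FD 11: (-11.985,8.576) -> (-1,8) [heading=357, draw]
  RT 72: heading 357 -> 285
]
Final: pos=(-1,8), heading=285, 5 segment(s) drawn

Start position: (-1, 8)
Final position: (-1, 8)
Distance = 0; < 1e-6 -> CLOSED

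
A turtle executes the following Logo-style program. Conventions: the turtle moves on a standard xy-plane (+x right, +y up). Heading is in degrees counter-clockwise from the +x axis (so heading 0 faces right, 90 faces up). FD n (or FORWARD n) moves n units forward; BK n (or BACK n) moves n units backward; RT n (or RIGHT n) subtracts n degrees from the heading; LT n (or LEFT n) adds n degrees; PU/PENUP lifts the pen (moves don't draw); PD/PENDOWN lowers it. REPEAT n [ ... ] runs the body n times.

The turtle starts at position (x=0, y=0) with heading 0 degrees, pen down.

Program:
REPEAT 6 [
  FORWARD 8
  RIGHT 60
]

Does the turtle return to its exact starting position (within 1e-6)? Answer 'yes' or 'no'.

Answer: yes

Derivation:
Executing turtle program step by step:
Start: pos=(0,0), heading=0, pen down
REPEAT 6 [
  -- iteration 1/6 --
  FD 8: (0,0) -> (8,0) [heading=0, draw]
  RT 60: heading 0 -> 300
  -- iteration 2/6 --
  FD 8: (8,0) -> (12,-6.928) [heading=300, draw]
  RT 60: heading 300 -> 240
  -- iteration 3/6 --
  FD 8: (12,-6.928) -> (8,-13.856) [heading=240, draw]
  RT 60: heading 240 -> 180
  -- iteration 4/6 --
  FD 8: (8,-13.856) -> (0,-13.856) [heading=180, draw]
  RT 60: heading 180 -> 120
  -- iteration 5/6 --
  FD 8: (0,-13.856) -> (-4,-6.928) [heading=120, draw]
  RT 60: heading 120 -> 60
  -- iteration 6/6 --
  FD 8: (-4,-6.928) -> (0,0) [heading=60, draw]
  RT 60: heading 60 -> 0
]
Final: pos=(0,0), heading=0, 6 segment(s) drawn

Start position: (0, 0)
Final position: (0, 0)
Distance = 0; < 1e-6 -> CLOSED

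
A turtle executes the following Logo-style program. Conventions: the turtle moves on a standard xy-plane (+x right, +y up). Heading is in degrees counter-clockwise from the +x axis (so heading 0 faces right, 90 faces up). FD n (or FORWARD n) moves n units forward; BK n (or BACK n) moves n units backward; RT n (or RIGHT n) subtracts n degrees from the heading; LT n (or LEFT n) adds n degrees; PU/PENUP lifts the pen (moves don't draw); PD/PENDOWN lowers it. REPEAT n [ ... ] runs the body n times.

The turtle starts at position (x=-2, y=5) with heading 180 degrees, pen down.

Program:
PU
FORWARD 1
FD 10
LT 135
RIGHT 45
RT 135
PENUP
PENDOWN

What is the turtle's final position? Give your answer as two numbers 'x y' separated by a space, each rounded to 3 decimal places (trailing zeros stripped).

Executing turtle program step by step:
Start: pos=(-2,5), heading=180, pen down
PU: pen up
FD 1: (-2,5) -> (-3,5) [heading=180, move]
FD 10: (-3,5) -> (-13,5) [heading=180, move]
LT 135: heading 180 -> 315
RT 45: heading 315 -> 270
RT 135: heading 270 -> 135
PU: pen up
PD: pen down
Final: pos=(-13,5), heading=135, 0 segment(s) drawn

Answer: -13 5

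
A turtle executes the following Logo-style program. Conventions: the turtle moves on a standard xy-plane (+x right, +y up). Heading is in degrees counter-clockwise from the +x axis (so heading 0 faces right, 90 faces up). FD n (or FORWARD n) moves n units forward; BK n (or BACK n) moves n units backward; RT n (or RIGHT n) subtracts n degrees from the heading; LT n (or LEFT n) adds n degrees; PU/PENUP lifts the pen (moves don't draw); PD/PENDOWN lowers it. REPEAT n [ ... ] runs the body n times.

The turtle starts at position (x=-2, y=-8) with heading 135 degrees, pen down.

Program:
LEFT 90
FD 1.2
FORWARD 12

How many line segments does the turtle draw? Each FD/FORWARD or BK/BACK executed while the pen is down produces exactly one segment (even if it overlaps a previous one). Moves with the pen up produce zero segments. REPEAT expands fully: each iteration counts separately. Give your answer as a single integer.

Executing turtle program step by step:
Start: pos=(-2,-8), heading=135, pen down
LT 90: heading 135 -> 225
FD 1.2: (-2,-8) -> (-2.849,-8.849) [heading=225, draw]
FD 12: (-2.849,-8.849) -> (-11.334,-17.334) [heading=225, draw]
Final: pos=(-11.334,-17.334), heading=225, 2 segment(s) drawn
Segments drawn: 2

Answer: 2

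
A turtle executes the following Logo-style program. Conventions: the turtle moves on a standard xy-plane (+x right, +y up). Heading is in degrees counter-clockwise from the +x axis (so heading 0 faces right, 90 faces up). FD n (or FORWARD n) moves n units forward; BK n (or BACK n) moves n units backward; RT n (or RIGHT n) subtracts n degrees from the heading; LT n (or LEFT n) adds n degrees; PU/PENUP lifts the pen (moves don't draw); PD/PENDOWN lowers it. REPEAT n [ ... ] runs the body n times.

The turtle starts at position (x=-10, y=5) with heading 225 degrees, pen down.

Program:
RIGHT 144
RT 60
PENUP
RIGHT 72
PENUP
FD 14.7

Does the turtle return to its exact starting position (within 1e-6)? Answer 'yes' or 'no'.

Answer: no

Derivation:
Executing turtle program step by step:
Start: pos=(-10,5), heading=225, pen down
RT 144: heading 225 -> 81
RT 60: heading 81 -> 21
PU: pen up
RT 72: heading 21 -> 309
PU: pen up
FD 14.7: (-10,5) -> (-0.749,-6.424) [heading=309, move]
Final: pos=(-0.749,-6.424), heading=309, 0 segment(s) drawn

Start position: (-10, 5)
Final position: (-0.749, -6.424)
Distance = 14.7; >= 1e-6 -> NOT closed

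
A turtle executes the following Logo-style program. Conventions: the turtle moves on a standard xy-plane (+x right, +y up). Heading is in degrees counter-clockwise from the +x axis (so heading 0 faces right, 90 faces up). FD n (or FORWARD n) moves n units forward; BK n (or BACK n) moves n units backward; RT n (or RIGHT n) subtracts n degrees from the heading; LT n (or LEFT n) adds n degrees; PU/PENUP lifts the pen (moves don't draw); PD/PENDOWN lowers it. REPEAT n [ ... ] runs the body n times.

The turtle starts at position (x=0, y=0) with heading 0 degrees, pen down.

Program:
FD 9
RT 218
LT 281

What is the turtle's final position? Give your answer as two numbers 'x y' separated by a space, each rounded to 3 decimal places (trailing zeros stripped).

Executing turtle program step by step:
Start: pos=(0,0), heading=0, pen down
FD 9: (0,0) -> (9,0) [heading=0, draw]
RT 218: heading 0 -> 142
LT 281: heading 142 -> 63
Final: pos=(9,0), heading=63, 1 segment(s) drawn

Answer: 9 0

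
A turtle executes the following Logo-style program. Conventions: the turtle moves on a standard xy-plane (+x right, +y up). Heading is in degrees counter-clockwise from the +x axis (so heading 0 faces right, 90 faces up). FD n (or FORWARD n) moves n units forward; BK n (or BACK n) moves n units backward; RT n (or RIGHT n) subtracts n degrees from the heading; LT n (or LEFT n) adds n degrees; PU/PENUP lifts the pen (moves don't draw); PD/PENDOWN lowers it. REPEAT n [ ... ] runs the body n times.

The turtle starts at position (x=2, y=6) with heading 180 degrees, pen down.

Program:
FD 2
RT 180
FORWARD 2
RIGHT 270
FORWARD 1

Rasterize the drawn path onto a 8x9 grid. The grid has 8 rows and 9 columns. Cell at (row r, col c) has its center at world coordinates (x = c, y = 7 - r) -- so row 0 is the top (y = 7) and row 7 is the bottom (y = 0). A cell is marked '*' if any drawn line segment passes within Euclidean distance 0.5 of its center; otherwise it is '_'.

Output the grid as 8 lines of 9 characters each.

Answer: __*______
***______
_________
_________
_________
_________
_________
_________

Derivation:
Segment 0: (2,6) -> (0,6)
Segment 1: (0,6) -> (2,6)
Segment 2: (2,6) -> (2,7)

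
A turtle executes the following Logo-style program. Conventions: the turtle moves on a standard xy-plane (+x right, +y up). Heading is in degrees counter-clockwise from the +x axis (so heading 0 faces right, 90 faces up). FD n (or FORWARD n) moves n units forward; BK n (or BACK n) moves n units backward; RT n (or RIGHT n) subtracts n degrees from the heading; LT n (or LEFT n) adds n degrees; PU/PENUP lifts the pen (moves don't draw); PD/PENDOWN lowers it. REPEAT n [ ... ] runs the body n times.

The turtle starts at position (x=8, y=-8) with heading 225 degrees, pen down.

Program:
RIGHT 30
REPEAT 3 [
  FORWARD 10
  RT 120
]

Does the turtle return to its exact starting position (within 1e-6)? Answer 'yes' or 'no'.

Answer: yes

Derivation:
Executing turtle program step by step:
Start: pos=(8,-8), heading=225, pen down
RT 30: heading 225 -> 195
REPEAT 3 [
  -- iteration 1/3 --
  FD 10: (8,-8) -> (-1.659,-10.588) [heading=195, draw]
  RT 120: heading 195 -> 75
  -- iteration 2/3 --
  FD 10: (-1.659,-10.588) -> (0.929,-0.929) [heading=75, draw]
  RT 120: heading 75 -> 315
  -- iteration 3/3 --
  FD 10: (0.929,-0.929) -> (8,-8) [heading=315, draw]
  RT 120: heading 315 -> 195
]
Final: pos=(8,-8), heading=195, 3 segment(s) drawn

Start position: (8, -8)
Final position: (8, -8)
Distance = 0; < 1e-6 -> CLOSED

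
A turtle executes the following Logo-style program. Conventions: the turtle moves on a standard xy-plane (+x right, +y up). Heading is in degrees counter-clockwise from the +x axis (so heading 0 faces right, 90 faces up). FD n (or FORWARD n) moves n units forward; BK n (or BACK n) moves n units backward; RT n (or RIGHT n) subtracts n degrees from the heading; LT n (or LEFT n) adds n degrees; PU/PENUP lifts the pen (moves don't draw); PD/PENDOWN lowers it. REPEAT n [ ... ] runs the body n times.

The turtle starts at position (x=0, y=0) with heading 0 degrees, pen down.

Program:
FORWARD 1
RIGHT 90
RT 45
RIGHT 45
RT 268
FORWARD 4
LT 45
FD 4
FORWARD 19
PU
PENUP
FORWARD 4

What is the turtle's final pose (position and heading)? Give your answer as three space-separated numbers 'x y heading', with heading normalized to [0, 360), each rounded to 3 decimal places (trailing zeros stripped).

Executing turtle program step by step:
Start: pos=(0,0), heading=0, pen down
FD 1: (0,0) -> (1,0) [heading=0, draw]
RT 90: heading 0 -> 270
RT 45: heading 270 -> 225
RT 45: heading 225 -> 180
RT 268: heading 180 -> 272
FD 4: (1,0) -> (1.14,-3.998) [heading=272, draw]
LT 45: heading 272 -> 317
FD 4: (1.14,-3.998) -> (4.065,-6.726) [heading=317, draw]
FD 19: (4.065,-6.726) -> (17.961,-19.684) [heading=317, draw]
PU: pen up
PU: pen up
FD 4: (17.961,-19.684) -> (20.886,-22.412) [heading=317, move]
Final: pos=(20.886,-22.412), heading=317, 4 segment(s) drawn

Answer: 20.886 -22.412 317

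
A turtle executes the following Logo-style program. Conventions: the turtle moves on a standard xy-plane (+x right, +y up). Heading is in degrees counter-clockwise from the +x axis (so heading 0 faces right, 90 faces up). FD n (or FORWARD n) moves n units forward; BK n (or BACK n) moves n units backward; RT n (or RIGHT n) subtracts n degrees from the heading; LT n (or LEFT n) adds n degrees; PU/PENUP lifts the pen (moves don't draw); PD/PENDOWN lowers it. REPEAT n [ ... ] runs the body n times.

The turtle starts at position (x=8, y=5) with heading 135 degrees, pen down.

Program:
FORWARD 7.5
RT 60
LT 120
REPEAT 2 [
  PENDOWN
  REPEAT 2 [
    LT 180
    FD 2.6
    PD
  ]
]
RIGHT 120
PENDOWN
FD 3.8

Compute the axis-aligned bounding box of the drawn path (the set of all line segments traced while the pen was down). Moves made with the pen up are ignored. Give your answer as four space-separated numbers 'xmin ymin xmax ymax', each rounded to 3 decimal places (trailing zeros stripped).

Answer: 2.697 5 8 13.974

Derivation:
Executing turtle program step by step:
Start: pos=(8,5), heading=135, pen down
FD 7.5: (8,5) -> (2.697,10.303) [heading=135, draw]
RT 60: heading 135 -> 75
LT 120: heading 75 -> 195
REPEAT 2 [
  -- iteration 1/2 --
  PD: pen down
  REPEAT 2 [
    -- iteration 1/2 --
    LT 180: heading 195 -> 15
    FD 2.6: (2.697,10.303) -> (5.208,10.976) [heading=15, draw]
    PD: pen down
    -- iteration 2/2 --
    LT 180: heading 15 -> 195
    FD 2.6: (5.208,10.976) -> (2.697,10.303) [heading=195, draw]
    PD: pen down
  ]
  -- iteration 2/2 --
  PD: pen down
  REPEAT 2 [
    -- iteration 1/2 --
    LT 180: heading 195 -> 15
    FD 2.6: (2.697,10.303) -> (5.208,10.976) [heading=15, draw]
    PD: pen down
    -- iteration 2/2 --
    LT 180: heading 15 -> 195
    FD 2.6: (5.208,10.976) -> (2.697,10.303) [heading=195, draw]
    PD: pen down
  ]
]
RT 120: heading 195 -> 75
PD: pen down
FD 3.8: (2.697,10.303) -> (3.68,13.974) [heading=75, draw]
Final: pos=(3.68,13.974), heading=75, 6 segment(s) drawn

Segment endpoints: x in {2.697, 2.697, 2.697, 3.68, 5.208, 8}, y in {5, 10.303, 10.976, 10.976, 13.974}
xmin=2.697, ymin=5, xmax=8, ymax=13.974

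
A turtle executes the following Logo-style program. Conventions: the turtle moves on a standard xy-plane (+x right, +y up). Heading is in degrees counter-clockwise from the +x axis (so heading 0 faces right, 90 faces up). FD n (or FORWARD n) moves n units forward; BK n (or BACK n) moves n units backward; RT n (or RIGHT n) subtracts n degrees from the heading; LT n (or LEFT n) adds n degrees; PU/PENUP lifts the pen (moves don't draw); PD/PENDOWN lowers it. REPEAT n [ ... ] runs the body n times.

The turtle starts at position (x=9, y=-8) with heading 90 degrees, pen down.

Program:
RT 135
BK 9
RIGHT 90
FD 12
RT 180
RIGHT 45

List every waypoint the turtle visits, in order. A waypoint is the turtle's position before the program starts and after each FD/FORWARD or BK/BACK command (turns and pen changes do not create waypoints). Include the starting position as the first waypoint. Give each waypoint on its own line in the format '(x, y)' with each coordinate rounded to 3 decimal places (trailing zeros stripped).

Executing turtle program step by step:
Start: pos=(9,-8), heading=90, pen down
RT 135: heading 90 -> 315
BK 9: (9,-8) -> (2.636,-1.636) [heading=315, draw]
RT 90: heading 315 -> 225
FD 12: (2.636,-1.636) -> (-5.849,-10.121) [heading=225, draw]
RT 180: heading 225 -> 45
RT 45: heading 45 -> 0
Final: pos=(-5.849,-10.121), heading=0, 2 segment(s) drawn
Waypoints (3 total):
(9, -8)
(2.636, -1.636)
(-5.849, -10.121)

Answer: (9, -8)
(2.636, -1.636)
(-5.849, -10.121)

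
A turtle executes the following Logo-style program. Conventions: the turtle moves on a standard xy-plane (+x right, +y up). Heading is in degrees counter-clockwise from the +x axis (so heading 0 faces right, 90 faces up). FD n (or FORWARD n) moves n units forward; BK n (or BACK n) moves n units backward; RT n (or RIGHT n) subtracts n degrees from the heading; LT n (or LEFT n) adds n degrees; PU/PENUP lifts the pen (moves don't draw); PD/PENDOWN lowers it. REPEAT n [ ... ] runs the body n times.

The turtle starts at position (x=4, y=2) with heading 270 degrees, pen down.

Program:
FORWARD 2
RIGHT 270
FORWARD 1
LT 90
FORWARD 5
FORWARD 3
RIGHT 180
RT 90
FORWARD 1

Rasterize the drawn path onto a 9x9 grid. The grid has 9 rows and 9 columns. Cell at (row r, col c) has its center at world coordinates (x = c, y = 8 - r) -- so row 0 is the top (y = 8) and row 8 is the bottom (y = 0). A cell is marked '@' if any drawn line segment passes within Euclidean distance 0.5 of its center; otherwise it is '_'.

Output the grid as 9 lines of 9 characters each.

Answer: ____@@___
_____@___
_____@___
_____@___
_____@___
_____@___
____@@___
____@@___
____@@___

Derivation:
Segment 0: (4,2) -> (4,0)
Segment 1: (4,0) -> (5,0)
Segment 2: (5,0) -> (5,5)
Segment 3: (5,5) -> (5,8)
Segment 4: (5,8) -> (4,8)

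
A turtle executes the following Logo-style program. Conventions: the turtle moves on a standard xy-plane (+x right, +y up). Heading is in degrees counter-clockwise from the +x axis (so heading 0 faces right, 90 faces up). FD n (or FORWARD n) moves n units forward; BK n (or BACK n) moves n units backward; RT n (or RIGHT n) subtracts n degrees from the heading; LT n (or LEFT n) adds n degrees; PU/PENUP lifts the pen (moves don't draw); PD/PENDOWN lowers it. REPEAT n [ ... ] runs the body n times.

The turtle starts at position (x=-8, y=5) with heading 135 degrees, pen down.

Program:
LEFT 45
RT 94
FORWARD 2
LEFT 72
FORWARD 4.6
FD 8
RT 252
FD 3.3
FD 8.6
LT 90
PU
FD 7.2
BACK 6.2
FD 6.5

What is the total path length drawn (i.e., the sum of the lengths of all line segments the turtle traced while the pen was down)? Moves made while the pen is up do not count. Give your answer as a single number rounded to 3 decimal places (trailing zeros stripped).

Answer: 26.5

Derivation:
Executing turtle program step by step:
Start: pos=(-8,5), heading=135, pen down
LT 45: heading 135 -> 180
RT 94: heading 180 -> 86
FD 2: (-8,5) -> (-7.86,6.995) [heading=86, draw]
LT 72: heading 86 -> 158
FD 4.6: (-7.86,6.995) -> (-12.126,8.718) [heading=158, draw]
FD 8: (-12.126,8.718) -> (-19.543,11.715) [heading=158, draw]
RT 252: heading 158 -> 266
FD 3.3: (-19.543,11.715) -> (-19.773,8.423) [heading=266, draw]
FD 8.6: (-19.773,8.423) -> (-20.373,-0.156) [heading=266, draw]
LT 90: heading 266 -> 356
PU: pen up
FD 7.2: (-20.373,-0.156) -> (-13.191,-0.658) [heading=356, move]
BK 6.2: (-13.191,-0.658) -> (-19.376,-0.226) [heading=356, move]
FD 6.5: (-19.376,-0.226) -> (-12.891,-0.679) [heading=356, move]
Final: pos=(-12.891,-0.679), heading=356, 5 segment(s) drawn

Segment lengths:
  seg 1: (-8,5) -> (-7.86,6.995), length = 2
  seg 2: (-7.86,6.995) -> (-12.126,8.718), length = 4.6
  seg 3: (-12.126,8.718) -> (-19.543,11.715), length = 8
  seg 4: (-19.543,11.715) -> (-19.773,8.423), length = 3.3
  seg 5: (-19.773,8.423) -> (-20.373,-0.156), length = 8.6
Total = 26.5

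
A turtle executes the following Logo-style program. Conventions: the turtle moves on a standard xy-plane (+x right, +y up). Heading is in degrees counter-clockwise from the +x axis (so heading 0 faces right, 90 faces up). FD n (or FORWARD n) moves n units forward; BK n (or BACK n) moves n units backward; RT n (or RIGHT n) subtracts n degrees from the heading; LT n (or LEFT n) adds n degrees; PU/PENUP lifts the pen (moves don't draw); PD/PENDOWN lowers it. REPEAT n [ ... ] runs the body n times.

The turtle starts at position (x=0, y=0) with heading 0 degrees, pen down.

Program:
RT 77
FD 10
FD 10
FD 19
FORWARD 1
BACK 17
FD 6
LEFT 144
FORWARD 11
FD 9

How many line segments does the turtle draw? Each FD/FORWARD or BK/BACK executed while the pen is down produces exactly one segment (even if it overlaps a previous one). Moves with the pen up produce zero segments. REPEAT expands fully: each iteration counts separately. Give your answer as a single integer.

Executing turtle program step by step:
Start: pos=(0,0), heading=0, pen down
RT 77: heading 0 -> 283
FD 10: (0,0) -> (2.25,-9.744) [heading=283, draw]
FD 10: (2.25,-9.744) -> (4.499,-19.487) [heading=283, draw]
FD 19: (4.499,-19.487) -> (8.773,-38) [heading=283, draw]
FD 1: (8.773,-38) -> (8.998,-38.975) [heading=283, draw]
BK 17: (8.998,-38.975) -> (5.174,-22.411) [heading=283, draw]
FD 6: (5.174,-22.411) -> (6.524,-28.257) [heading=283, draw]
LT 144: heading 283 -> 67
FD 11: (6.524,-28.257) -> (10.822,-18.131) [heading=67, draw]
FD 9: (10.822,-18.131) -> (14.338,-9.847) [heading=67, draw]
Final: pos=(14.338,-9.847), heading=67, 8 segment(s) drawn
Segments drawn: 8

Answer: 8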